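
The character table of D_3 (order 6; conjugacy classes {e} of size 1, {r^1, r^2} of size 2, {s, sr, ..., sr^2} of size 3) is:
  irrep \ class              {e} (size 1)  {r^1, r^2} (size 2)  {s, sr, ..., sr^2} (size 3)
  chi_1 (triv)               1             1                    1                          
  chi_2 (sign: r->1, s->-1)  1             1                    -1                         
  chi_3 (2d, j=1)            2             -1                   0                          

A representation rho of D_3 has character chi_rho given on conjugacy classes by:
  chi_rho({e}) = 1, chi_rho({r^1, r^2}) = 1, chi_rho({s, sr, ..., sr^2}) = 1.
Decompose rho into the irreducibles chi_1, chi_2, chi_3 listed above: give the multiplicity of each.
Multiplicities: chi_1: 1, chi_2: 0, chi_3: 0.

Details: Use <chi_rho, chi> = (1/|G|) sum_C |C| * chi_rho(C) * conj(chi(C)) with |G| = 6 for each irreducible chi in the table:
  <chi_rho, chi_1> = (1/6)[1*(1)*conj(1) + 2*(1)*conj(1) + 3*(1)*conj(1)]
      = (1/6)[(1) + (2) + (3)] = 6/6 = 1
  <chi_rho, chi_2> = (1/6)[1*(1)*conj(1) + 2*(1)*conj(1) + 3*(1)*conj(-1)]
      = (1/6)[(1) + (2) + (-3)] = 0/6 = 0
  <chi_rho, chi_3> = (1/6)[1*(1)*conj(2) + 2*(1)*conj(-1) + 3*(1)*conj(0)]
      = (1/6)[(2) + (-2) + (0)] = 0/6 = 0
Dimension check: dim(rho) = sum (mult * dim) = 1*1 + 0*1 + 0*2 = 1 = chi_rho(e) = 1.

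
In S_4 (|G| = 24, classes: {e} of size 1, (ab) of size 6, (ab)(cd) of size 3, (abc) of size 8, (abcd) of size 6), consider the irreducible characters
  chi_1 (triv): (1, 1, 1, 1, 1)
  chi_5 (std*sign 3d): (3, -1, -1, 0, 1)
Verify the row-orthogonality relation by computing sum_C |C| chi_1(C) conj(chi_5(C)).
Sum = 0; so <chi_1, chi_5> = 0 (distinct irreducibles are orthogonal).

Why: Compute term by term over conjugacy classes (|C| * chi_1(C) * conj(chi_5(C))):
  1*(1)*conj(3) + 6*(1)*conj(-1) + 3*(1)*conj(-1) + 8*(1)*conj(0) + 6*(1)*conj(1)
  = (3) + (-6) + (-3) + (0) + (6)
  = 0.
Dividing by |G| = 24 gives 0/24 = 0, matching the row-orthogonality relation <chi_1, chi_5> = [chi_1 = chi_5].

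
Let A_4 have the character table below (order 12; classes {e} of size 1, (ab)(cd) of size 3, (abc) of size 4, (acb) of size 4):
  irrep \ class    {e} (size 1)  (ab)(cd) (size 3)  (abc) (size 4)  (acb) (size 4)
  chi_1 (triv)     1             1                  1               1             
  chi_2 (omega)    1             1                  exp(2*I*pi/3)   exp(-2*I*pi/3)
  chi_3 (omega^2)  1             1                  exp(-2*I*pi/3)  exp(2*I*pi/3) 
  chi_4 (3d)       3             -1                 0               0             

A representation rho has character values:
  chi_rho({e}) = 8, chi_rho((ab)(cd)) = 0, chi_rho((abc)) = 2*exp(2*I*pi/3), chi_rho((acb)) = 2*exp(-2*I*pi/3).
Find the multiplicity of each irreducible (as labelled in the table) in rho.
Multiplicities: chi_1: 0, chi_2: 2, chi_3: 0, chi_4: 2.

Details: Use <chi_rho, chi> = (1/|G|) sum_C |C| * chi_rho(C) * conj(chi(C)) with |G| = 12 for each irreducible chi in the table:
  <chi_rho, chi_1> = (1/12)[1*(8)*conj(1) + 3*(0)*conj(1) + 4*(2*exp(2*I*pi/3))*conj(1) + 4*(2*exp(-2*I*pi/3))*conj(1)]
      = (1/12)[(8) + (0) + (8*exp(2*I*pi/3)) + (8*exp(-2*I*pi/3))] = 0/12 = 0
  <chi_rho, chi_2> = (1/12)[1*(8)*conj(1) + 3*(0)*conj(1) + 4*(2*exp(2*I*pi/3))*conj(exp(2*I*pi/3)) + 4*(2*exp(-2*I*pi/3))*conj(exp(-2*I*pi/3))]
      = (1/12)[(8) + (0) + (8) + (8)] = 24/12 = 2
  <chi_rho, chi_3> = (1/12)[1*(8)*conj(1) + 3*(0)*conj(1) + 4*(2*exp(2*I*pi/3))*conj(exp(-2*I*pi/3)) + 4*(2*exp(-2*I*pi/3))*conj(exp(2*I*pi/3))]
      = (1/12)[(8) + (0) + (8*exp(-2*I*pi/3)) + (8*exp(2*I*pi/3))] = 0/12 = 0
  <chi_rho, chi_4> = (1/12)[1*(8)*conj(3) + 3*(0)*conj(-1) + 4*(2*exp(2*I*pi/3))*conj(0) + 4*(2*exp(-2*I*pi/3))*conj(0)]
      = (1/12)[(24) + (0) + (0) + (0)] = 24/12 = 2
(Exp terms are combined using exp(i*s)*conj(exp(i*t)) = exp(i*(s-t)), and sums of them are collapsed using the identity that for every m > 1 the m distinct m-th roots of unity sum to 0, e.g. 1 + exp(2*I*pi/3) + exp(-2*I*pi/3) = 0.)
Dimension check: dim(rho) = sum (mult * dim) = 0*1 + 2*1 + 0*1 + 2*3 = 8 = chi_rho(e) = 8.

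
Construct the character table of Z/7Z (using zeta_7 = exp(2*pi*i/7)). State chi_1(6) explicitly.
Character table of Z/7Z (irreps indexed chi_0,...,chi_6 with chi_k(m) = zeta_7^(k*m), zeta_7 = exp(2*pi*i/7)):
  irrep \ class  {0} (size 1)  {1} (size 1)    {2} (size 1)    {3} (size 1)    {4} (size 1)    {5} (size 1)    {6} (size 1)  
  chi_0          1             1               1               1               1               1               1             
  chi_1          1             exp(2*I*pi/7)   exp(4*I*pi/7)   exp(6*I*pi/7)   exp(-6*I*pi/7)  exp(-4*I*pi/7)  exp(-2*I*pi/7)
  chi_2          1             exp(4*I*pi/7)   exp(-6*I*pi/7)  exp(-2*I*pi/7)  exp(2*I*pi/7)   exp(6*I*pi/7)   exp(-4*I*pi/7)
  chi_3          1             exp(6*I*pi/7)   exp(-2*I*pi/7)  exp(4*I*pi/7)   exp(-4*I*pi/7)  exp(2*I*pi/7)   exp(-6*I*pi/7)
  chi_4          1             exp(-6*I*pi/7)  exp(2*I*pi/7)   exp(-4*I*pi/7)  exp(4*I*pi/7)   exp(-2*I*pi/7)  exp(6*I*pi/7) 
  chi_5          1             exp(-4*I*pi/7)  exp(6*I*pi/7)   exp(2*I*pi/7)   exp(-2*I*pi/7)  exp(-6*I*pi/7)  exp(4*I*pi/7) 
  chi_6          1             exp(-2*I*pi/7)  exp(-4*I*pi/7)  exp(-6*I*pi/7)  exp(6*I*pi/7)   exp(4*I*pi/7)   exp(2*I*pi/7) 

Spot check: chi_1(6) = zeta_7^(1*6) = zeta_7^6 = exp(-2*I*pi/7).

Justification: Z/7Z is abelian, so all 7 irreducible complex representations are 1-dimensional. They are given by chi_k(m) = zeta_7^(k*m) for k = 0,...,6. Row orthogonality: sum_m chi_k(m) conj(chi_l(m)) = 7 * [k = l].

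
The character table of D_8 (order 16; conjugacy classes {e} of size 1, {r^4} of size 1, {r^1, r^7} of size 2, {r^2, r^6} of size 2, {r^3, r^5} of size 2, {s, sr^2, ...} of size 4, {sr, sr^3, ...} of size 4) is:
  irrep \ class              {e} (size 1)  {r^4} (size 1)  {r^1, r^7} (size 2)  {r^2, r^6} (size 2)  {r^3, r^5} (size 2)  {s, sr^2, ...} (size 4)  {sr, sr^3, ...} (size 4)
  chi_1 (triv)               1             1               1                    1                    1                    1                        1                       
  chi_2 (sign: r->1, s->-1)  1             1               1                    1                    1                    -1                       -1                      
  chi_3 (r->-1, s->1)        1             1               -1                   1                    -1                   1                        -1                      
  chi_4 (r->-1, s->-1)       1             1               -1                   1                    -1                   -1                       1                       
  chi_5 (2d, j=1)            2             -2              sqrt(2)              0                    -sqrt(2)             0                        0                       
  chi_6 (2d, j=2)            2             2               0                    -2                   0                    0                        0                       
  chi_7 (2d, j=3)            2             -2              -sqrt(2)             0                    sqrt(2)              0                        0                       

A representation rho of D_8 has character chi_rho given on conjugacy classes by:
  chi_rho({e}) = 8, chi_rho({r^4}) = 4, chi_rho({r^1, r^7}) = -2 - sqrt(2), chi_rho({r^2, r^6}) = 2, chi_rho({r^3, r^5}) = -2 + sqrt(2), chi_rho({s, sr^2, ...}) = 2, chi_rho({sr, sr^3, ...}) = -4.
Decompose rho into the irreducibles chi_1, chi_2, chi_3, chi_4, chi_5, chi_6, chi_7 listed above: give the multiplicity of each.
Multiplicities: chi_1: 0, chi_2: 1, chi_3: 3, chi_4: 0, chi_5: 0, chi_6: 1, chi_7: 1.

Proof sketch: Use <chi_rho, chi> = (1/|G|) sum_C |C| * chi_rho(C) * conj(chi(C)) with |G| = 16 for each irreducible chi in the table:
  <chi_rho, chi_1> = (1/16)[1*(8)*conj(1) + 1*(4)*conj(1) + 2*(-2 - sqrt(2))*conj(1) + 2*(2)*conj(1) + 2*(-2 + sqrt(2))*conj(1) + 4*(2)*conj(1) + 4*(-4)*conj(1)]
      = (1/16)[(8) + (4) + (-4 - 2*sqrt(2)) + (4) + (-4 + 2*sqrt(2)) + (8) + (-16)] = 0/16 = 0
  <chi_rho, chi_2> = (1/16)[1*(8)*conj(1) + 1*(4)*conj(1) + 2*(-2 - sqrt(2))*conj(1) + 2*(2)*conj(1) + 2*(-2 + sqrt(2))*conj(1) + 4*(2)*conj(-1) + 4*(-4)*conj(-1)]
      = (1/16)[(8) + (4) + (-4 - 2*sqrt(2)) + (4) + (-4 + 2*sqrt(2)) + (-8) + (16)] = 16/16 = 1
  <chi_rho, chi_3> = (1/16)[1*(8)*conj(1) + 1*(4)*conj(1) + 2*(-2 - sqrt(2))*conj(-1) + 2*(2)*conj(1) + 2*(-2 + sqrt(2))*conj(-1) + 4*(2)*conj(1) + 4*(-4)*conj(-1)]
      = (1/16)[(8) + (4) + (2*sqrt(2) + 4) + (4) + (4 - 2*sqrt(2)) + (8) + (16)] = 48/16 = 3
  <chi_rho, chi_4> = (1/16)[1*(8)*conj(1) + 1*(4)*conj(1) + 2*(-2 - sqrt(2))*conj(-1) + 2*(2)*conj(1) + 2*(-2 + sqrt(2))*conj(-1) + 4*(2)*conj(-1) + 4*(-4)*conj(1)]
      = (1/16)[(8) + (4) + (2*sqrt(2) + 4) + (4) + (4 - 2*sqrt(2)) + (-8) + (-16)] = 0/16 = 0
  <chi_rho, chi_5> = (1/16)[1*(8)*conj(2) + 1*(4)*conj(-2) + 2*(-2 - sqrt(2))*conj(sqrt(2)) + 2*(2)*conj(0) + 2*(-2 + sqrt(2))*conj(-sqrt(2)) + 4*(2)*conj(0) + 4*(-4)*conj(0)]
      = (1/16)[(16) + (-8) + (-4*sqrt(2) - 4) + (0) + (-4 + 4*sqrt(2)) + (0) + (0)] = 0/16 = 0
  <chi_rho, chi_6> = (1/16)[1*(8)*conj(2) + 1*(4)*conj(2) + 2*(-2 - sqrt(2))*conj(0) + 2*(2)*conj(-2) + 2*(-2 + sqrt(2))*conj(0) + 4*(2)*conj(0) + 4*(-4)*conj(0)]
      = (1/16)[(16) + (8) + (0) + (-8) + (0) + (0) + (0)] = 16/16 = 1
  <chi_rho, chi_7> = (1/16)[1*(8)*conj(2) + 1*(4)*conj(-2) + 2*(-2 - sqrt(2))*conj(-sqrt(2)) + 2*(2)*conj(0) + 2*(-2 + sqrt(2))*conj(sqrt(2)) + 4*(2)*conj(0) + 4*(-4)*conj(0)]
      = (1/16)[(16) + (-8) + (4 + 4*sqrt(2)) + (0) + (4 - 4*sqrt(2)) + (0) + (0)] = 16/16 = 1
Dimension check: dim(rho) = sum (mult * dim) = 0*1 + 1*1 + 3*1 + 0*1 + 0*2 + 1*2 + 1*2 = 8 = chi_rho(e) = 8.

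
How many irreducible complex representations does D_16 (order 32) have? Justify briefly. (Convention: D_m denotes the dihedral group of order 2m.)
11

Reasoning: The number of irreducible complex representations of a finite group equals its number of conjugacy classes. D_16 has 11 conjugacy classes (n/2 + 3 for n even), so D_16 (order 32) has exactly 11 irreducible complex representations.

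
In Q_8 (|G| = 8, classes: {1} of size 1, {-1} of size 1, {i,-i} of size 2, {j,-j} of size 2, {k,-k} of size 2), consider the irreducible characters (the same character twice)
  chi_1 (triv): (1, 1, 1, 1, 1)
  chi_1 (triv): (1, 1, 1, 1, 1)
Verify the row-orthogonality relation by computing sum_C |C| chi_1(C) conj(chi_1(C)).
Sum = 8 = |G| = 8; so <chi_1, chi_1> = 1 (norm-1 confirms irreducibility).

Working: Compute term by term over conjugacy classes (|C| * chi_1(C) * conj(chi_1(C))):
  1*(1)*conj(1) + 1*(1)*conj(1) + 2*(1)*conj(1) + 2*(1)*conj(1) + 2*(1)*conj(1)
  = (1) + (1) + (2) + (2) + (2)
  = 8.
Dividing by |G| = 8 gives 8/8 = 1, matching the row-orthogonality relation <chi_1, chi_1> = [chi_1 = chi_1].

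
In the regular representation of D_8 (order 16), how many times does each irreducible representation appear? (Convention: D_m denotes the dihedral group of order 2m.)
Each irreducible V_i of dimension d_i appears with multiplicity d_i, i.e. rho_reg = (direct sum over all irreducibles V_i) d_i V_i. The irreducible dimensions for D_8 are 1, 1, 1, 1, 2, 2, 2: 4 irreducibles of dimension 1, each with multiplicity 1; 3 irreducibles of dimension 2, each with multiplicity 2. Total dimension 4*1*1 + 3*2*2 = 16 = |G|.

Argument: General theorem: in the regular representation of a finite group G, each irreducible appears with multiplicity equal to its dimension. Check: dim(rho_reg) = sum d_i^2 = 1 + 1 + 1 + 1 + 4 + 4 + 4 = 16 = |G|.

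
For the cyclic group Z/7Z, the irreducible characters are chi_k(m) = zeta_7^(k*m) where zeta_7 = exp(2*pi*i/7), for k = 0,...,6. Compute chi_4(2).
chi_4(2) = zeta_7^8 = exp(2*I*pi/7)

chi_4(2) = zeta_7^(4*2) = zeta_7^8. Since zeta_7^7 = 1, this equals zeta_7^1 = exp(2*pi*i*1/7) = exp(2*I*pi/7).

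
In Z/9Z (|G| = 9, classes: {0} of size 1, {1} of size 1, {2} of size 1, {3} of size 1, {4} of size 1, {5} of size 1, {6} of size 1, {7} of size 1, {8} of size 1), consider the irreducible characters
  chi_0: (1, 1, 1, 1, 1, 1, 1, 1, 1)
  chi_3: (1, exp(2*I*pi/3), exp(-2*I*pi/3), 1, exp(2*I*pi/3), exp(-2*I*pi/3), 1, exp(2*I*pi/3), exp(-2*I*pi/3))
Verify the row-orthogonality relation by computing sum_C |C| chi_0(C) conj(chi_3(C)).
Sum = 0; so <chi_0, chi_3> = 0 (distinct irreducibles are orthogonal).

Argument: Compute term by term over conjugacy classes (|C| * chi_0(C) * conj(chi_3(C))):
  1*(1)*conj(1) + 1*(1)*conj(exp(2*I*pi/3)) + 1*(1)*conj(exp(-2*I*pi/3)) + 1*(1)*conj(1) + 1*(1)*conj(exp(2*I*pi/3)) + 1*(1)*conj(exp(-2*I*pi/3)) + 1*(1)*conj(1) + 1*(1)*conj(exp(2*I*pi/3)) + 1*(1)*conj(exp(-2*I*pi/3))
  = (1) + (exp(-2*I*pi/3)) + (exp(2*I*pi/3)) + (1) + (exp(-2*I*pi/3)) + (exp(2*I*pi/3)) + (1) + (exp(-2*I*pi/3)) + (exp(2*I*pi/3))
  = 0.
(Exp terms are combined using exp(i*s)*conj(exp(i*t)) = exp(i*(s-t)), and sums of them are collapsed using the identity that for every m > 1 the m distinct m-th roots of unity sum to 0, e.g. 1 + exp(2*I*pi/3) + exp(-2*I*pi/3) = 0.)
Dividing by |G| = 9 gives 0/9 = 0, matching the row-orthogonality relation <chi_0, chi_3> = [chi_0 = chi_3].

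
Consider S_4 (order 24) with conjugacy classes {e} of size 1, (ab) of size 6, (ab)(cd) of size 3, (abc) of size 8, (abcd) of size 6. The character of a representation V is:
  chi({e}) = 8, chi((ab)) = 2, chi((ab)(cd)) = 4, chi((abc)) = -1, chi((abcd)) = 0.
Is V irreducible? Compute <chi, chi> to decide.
Not irreducible (reducible): <chi, chi> = 6 > 1.

Explanation: <chi, chi> = (1/|G|) sum_C |C| * |chi(C)|^2 = (1/24)[1*|8|^2 + 6*|2|^2 + 3*|4|^2 + 8*|-1|^2 + 6*|0|^2]
  = (1/24)[(64) + (24) + (48) + (8) + (0)] = 144/24 = 6.
A character is irreducible iff <chi, chi> = 1, so this representation is reducible.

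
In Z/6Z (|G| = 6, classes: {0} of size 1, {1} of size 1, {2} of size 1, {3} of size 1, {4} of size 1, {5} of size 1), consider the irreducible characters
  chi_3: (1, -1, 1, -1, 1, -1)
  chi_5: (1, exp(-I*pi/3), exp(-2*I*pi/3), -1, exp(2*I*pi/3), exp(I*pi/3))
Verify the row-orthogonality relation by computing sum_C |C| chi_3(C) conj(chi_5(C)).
Sum = 0; so <chi_3, chi_5> = 0 (distinct irreducibles are orthogonal).

Reasoning: Compute term by term over conjugacy classes (|C| * chi_3(C) * conj(chi_5(C))):
  1*(1)*conj(1) + 1*(-1)*conj(exp(-I*pi/3)) + 1*(1)*conj(exp(-2*I*pi/3)) + 1*(-1)*conj(-1) + 1*(1)*conj(exp(2*I*pi/3)) + 1*(-1)*conj(exp(I*pi/3))
  = (1) + (-exp(I*pi/3)) + (exp(2*I*pi/3)) + (1) + (exp(-2*I*pi/3)) + (-exp(-I*pi/3))
  = 0.
(Exp terms are combined using exp(i*s)*conj(exp(i*t)) = exp(i*(s-t)), and sums of them are collapsed using the identity that for every m > 1 the m distinct m-th roots of unity sum to 0, e.g. 1 + exp(2*I*pi/3) + exp(-2*I*pi/3) = 0.)
Dividing by |G| = 6 gives 0/6 = 0, matching the row-orthogonality relation <chi_3, chi_5> = [chi_3 = chi_5].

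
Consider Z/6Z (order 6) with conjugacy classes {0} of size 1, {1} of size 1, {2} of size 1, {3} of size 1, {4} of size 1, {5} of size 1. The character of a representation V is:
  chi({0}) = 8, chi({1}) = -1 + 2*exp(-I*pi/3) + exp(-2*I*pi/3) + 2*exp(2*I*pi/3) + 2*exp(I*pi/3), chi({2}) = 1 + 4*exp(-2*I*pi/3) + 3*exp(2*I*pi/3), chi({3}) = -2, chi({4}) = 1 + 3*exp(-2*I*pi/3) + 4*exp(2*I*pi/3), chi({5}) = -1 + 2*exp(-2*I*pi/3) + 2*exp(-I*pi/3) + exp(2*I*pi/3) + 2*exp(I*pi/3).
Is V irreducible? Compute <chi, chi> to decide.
Not irreducible (reducible): <chi, chi> = 14 > 1.

Solution. <chi, chi> = (1/|G|) sum_C |C| * |chi(C)|^2 = (1/6)[1*|8|^2 + 1*|-1 + 2*exp(-I*pi/3) + exp(-2*I*pi/3) + 2*exp(2*I*pi/3) + 2*exp(I*pi/3)|^2 + 1*|1 + 4*exp(-2*I*pi/3) + 3*exp(2*I*pi/3)|^2 + 1*|-2|^2 + 1*|1 + 3*exp(-2*I*pi/3) + 4*exp(2*I*pi/3)|^2 + 1*|-1 + 2*exp(-2*I*pi/3) + 2*exp(-I*pi/3) + exp(2*I*pi/3) + 2*exp(I*pi/3)|^2]
  = (1/6)[(64) + (1) + (7) + (4) + (7) + (1)] = 84/6 = 14.
(Exp terms are combined using exp(i*s)*conj(exp(i*t)) = exp(i*(s-t)), and sums of them are collapsed using the identity that for every m > 1 the m distinct m-th roots of unity sum to 0, e.g. 1 + exp(2*I*pi/3) + exp(-2*I*pi/3) = 0.)
A character is irreducible iff <chi, chi> = 1, so this representation is reducible.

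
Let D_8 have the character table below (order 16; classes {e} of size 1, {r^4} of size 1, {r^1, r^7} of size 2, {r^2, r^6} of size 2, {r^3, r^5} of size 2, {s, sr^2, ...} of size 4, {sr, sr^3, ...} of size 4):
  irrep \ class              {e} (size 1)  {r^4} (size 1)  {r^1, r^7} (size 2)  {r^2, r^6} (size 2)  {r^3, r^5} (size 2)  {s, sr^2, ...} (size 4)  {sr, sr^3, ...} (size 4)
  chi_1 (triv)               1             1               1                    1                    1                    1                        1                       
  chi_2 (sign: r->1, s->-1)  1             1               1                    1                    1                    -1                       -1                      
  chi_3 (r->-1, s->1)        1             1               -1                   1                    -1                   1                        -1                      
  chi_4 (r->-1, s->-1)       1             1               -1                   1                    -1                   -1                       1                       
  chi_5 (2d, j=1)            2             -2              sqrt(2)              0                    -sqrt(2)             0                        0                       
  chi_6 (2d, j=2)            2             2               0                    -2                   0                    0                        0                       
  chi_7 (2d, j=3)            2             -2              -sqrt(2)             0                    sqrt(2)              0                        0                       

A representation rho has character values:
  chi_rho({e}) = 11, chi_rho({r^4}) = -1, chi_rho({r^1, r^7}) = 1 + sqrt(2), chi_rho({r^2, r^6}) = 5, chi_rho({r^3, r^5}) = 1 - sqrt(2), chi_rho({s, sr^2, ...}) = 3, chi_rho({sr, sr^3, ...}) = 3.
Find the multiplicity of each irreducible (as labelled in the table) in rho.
Multiplicities: chi_1: 3, chi_2: 0, chi_3: 1, chi_4: 1, chi_5: 2, chi_6: 0, chi_7: 1.

Justification: Use <chi_rho, chi> = (1/|G|) sum_C |C| * chi_rho(C) * conj(chi(C)) with |G| = 16 for each irreducible chi in the table:
  <chi_rho, chi_1> = (1/16)[1*(11)*conj(1) + 1*(-1)*conj(1) + 2*(1 + sqrt(2))*conj(1) + 2*(5)*conj(1) + 2*(1 - sqrt(2))*conj(1) + 4*(3)*conj(1) + 4*(3)*conj(1)]
      = (1/16)[(11) + (-1) + (2 + 2*sqrt(2)) + (10) + (2 - 2*sqrt(2)) + (12) + (12)] = 48/16 = 3
  <chi_rho, chi_2> = (1/16)[1*(11)*conj(1) + 1*(-1)*conj(1) + 2*(1 + sqrt(2))*conj(1) + 2*(5)*conj(1) + 2*(1 - sqrt(2))*conj(1) + 4*(3)*conj(-1) + 4*(3)*conj(-1)]
      = (1/16)[(11) + (-1) + (2 + 2*sqrt(2)) + (10) + (2 - 2*sqrt(2)) + (-12) + (-12)] = 0/16 = 0
  <chi_rho, chi_3> = (1/16)[1*(11)*conj(1) + 1*(-1)*conj(1) + 2*(1 + sqrt(2))*conj(-1) + 2*(5)*conj(1) + 2*(1 - sqrt(2))*conj(-1) + 4*(3)*conj(1) + 4*(3)*conj(-1)]
      = (1/16)[(11) + (-1) + (-2*sqrt(2) - 2) + (10) + (-2 + 2*sqrt(2)) + (12) + (-12)] = 16/16 = 1
  <chi_rho, chi_4> = (1/16)[1*(11)*conj(1) + 1*(-1)*conj(1) + 2*(1 + sqrt(2))*conj(-1) + 2*(5)*conj(1) + 2*(1 - sqrt(2))*conj(-1) + 4*(3)*conj(-1) + 4*(3)*conj(1)]
      = (1/16)[(11) + (-1) + (-2*sqrt(2) - 2) + (10) + (-2 + 2*sqrt(2)) + (-12) + (12)] = 16/16 = 1
  <chi_rho, chi_5> = (1/16)[1*(11)*conj(2) + 1*(-1)*conj(-2) + 2*(1 + sqrt(2))*conj(sqrt(2)) + 2*(5)*conj(0) + 2*(1 - sqrt(2))*conj(-sqrt(2)) + 4*(3)*conj(0) + 4*(3)*conj(0)]
      = (1/16)[(22) + (2) + (2*sqrt(2) + 4) + (0) + (4 - 2*sqrt(2)) + (0) + (0)] = 32/16 = 2
  <chi_rho, chi_6> = (1/16)[1*(11)*conj(2) + 1*(-1)*conj(2) + 2*(1 + sqrt(2))*conj(0) + 2*(5)*conj(-2) + 2*(1 - sqrt(2))*conj(0) + 4*(3)*conj(0) + 4*(3)*conj(0)]
      = (1/16)[(22) + (-2) + (0) + (-20) + (0) + (0) + (0)] = 0/16 = 0
  <chi_rho, chi_7> = (1/16)[1*(11)*conj(2) + 1*(-1)*conj(-2) + 2*(1 + sqrt(2))*conj(-sqrt(2)) + 2*(5)*conj(0) + 2*(1 - sqrt(2))*conj(sqrt(2)) + 4*(3)*conj(0) + 4*(3)*conj(0)]
      = (1/16)[(22) + (2) + (-4 - 2*sqrt(2)) + (0) + (-4 + 2*sqrt(2)) + (0) + (0)] = 16/16 = 1
Dimension check: dim(rho) = sum (mult * dim) = 3*1 + 0*1 + 1*1 + 1*1 + 2*2 + 0*2 + 1*2 = 11 = chi_rho(e) = 11.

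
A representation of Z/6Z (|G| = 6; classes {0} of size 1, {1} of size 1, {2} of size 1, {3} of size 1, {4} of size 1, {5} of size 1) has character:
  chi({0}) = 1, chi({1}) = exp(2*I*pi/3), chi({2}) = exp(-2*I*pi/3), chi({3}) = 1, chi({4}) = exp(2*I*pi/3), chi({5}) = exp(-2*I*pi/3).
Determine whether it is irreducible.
Irreducible: <chi, chi> = 1.

Proof sketch: <chi, chi> = (1/|G|) sum_C |C| * |chi(C)|^2 = (1/6)[1*|1|^2 + 1*|exp(2*I*pi/3)|^2 + 1*|exp(-2*I*pi/3)|^2 + 1*|1|^2 + 1*|exp(2*I*pi/3)|^2 + 1*|exp(-2*I*pi/3)|^2]
  = (1/6)[(1) + (1) + (1) + (1) + (1) + (1)] = 6/6 = 1.
(Exp terms are combined using exp(i*s)*conj(exp(i*t)) = exp(i*(s-t)), and sums of them are collapsed using the identity that for every m > 1 the m distinct m-th roots of unity sum to 0, e.g. 1 + exp(2*I*pi/3) + exp(-2*I*pi/3) = 0.)
A character is irreducible iff <chi, chi> = 1, so this representation is irreducible.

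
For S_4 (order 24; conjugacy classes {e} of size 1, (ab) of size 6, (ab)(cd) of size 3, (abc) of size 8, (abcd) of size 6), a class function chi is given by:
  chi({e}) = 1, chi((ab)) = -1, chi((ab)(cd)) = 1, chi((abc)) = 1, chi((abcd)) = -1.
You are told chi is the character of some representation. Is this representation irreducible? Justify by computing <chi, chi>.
Irreducible: <chi, chi> = 1.

Solution. <chi, chi> = (1/|G|) sum_C |C| * |chi(C)|^2 = (1/24)[1*|1|^2 + 6*|-1|^2 + 3*|1|^2 + 8*|1|^2 + 6*|-1|^2]
  = (1/24)[(1) + (6) + (3) + (8) + (6)] = 24/24 = 1.
A character is irreducible iff <chi, chi> = 1, so this representation is irreducible.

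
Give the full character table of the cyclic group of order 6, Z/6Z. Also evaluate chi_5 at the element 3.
Character table of Z/6Z (irreps indexed chi_0,...,chi_5 with chi_k(m) = zeta_6^(k*m), zeta_6 = exp(2*pi*i/6)):
  irrep \ class  {0} (size 1)  {1} (size 1)    {2} (size 1)    {3} (size 1)  {4} (size 1)    {5} (size 1)  
  chi_0          1             1               1               1             1               1             
  chi_1          1             exp(I*pi/3)     exp(2*I*pi/3)   -1            exp(-2*I*pi/3)  exp(-I*pi/3)  
  chi_2          1             exp(2*I*pi/3)   exp(-2*I*pi/3)  1             exp(2*I*pi/3)   exp(-2*I*pi/3)
  chi_3          1             -1              1               -1            1               -1            
  chi_4          1             exp(-2*I*pi/3)  exp(2*I*pi/3)   1             exp(-2*I*pi/3)  exp(2*I*pi/3) 
  chi_5          1             exp(-I*pi/3)    exp(-2*I*pi/3)  -1            exp(2*I*pi/3)   exp(I*pi/3)   

Spot check: chi_5(3) = zeta_6^(5*3) = zeta_6^15 = -1.

Working: Z/6Z is abelian, so all 6 irreducible complex representations are 1-dimensional. They are given by chi_k(m) = zeta_6^(k*m) for k = 0,...,5. Row orthogonality: sum_m chi_k(m) conj(chi_l(m)) = 6 * [k = l].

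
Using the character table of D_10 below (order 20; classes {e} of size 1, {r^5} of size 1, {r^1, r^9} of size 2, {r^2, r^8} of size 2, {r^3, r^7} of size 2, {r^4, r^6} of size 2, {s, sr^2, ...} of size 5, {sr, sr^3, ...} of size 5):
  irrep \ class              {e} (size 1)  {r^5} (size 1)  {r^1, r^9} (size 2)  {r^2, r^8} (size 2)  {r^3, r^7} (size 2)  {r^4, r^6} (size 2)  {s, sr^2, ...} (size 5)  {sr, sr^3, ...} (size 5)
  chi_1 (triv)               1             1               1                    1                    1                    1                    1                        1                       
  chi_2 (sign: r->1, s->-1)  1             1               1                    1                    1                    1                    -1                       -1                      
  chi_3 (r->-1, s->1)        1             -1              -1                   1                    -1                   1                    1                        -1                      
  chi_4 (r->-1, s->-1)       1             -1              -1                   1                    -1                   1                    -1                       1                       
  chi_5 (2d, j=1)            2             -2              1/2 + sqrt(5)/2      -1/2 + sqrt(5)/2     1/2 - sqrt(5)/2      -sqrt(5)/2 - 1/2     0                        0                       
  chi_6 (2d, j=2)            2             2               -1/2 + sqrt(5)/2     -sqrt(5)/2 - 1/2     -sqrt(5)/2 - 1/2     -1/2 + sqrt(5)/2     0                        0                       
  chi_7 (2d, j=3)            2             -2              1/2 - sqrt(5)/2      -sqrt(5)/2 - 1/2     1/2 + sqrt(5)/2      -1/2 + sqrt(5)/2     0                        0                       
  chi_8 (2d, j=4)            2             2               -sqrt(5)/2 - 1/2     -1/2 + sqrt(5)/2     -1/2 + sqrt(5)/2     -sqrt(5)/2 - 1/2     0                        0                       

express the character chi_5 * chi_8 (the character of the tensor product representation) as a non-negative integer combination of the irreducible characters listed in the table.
chi_5 tensor chi_8 = chi_3 + chi_4 + chi_7 (all other irreducibles have multiplicity 0).

Justification: The character of a tensor product is the pointwise product (chi_5 * chi_8)(C) = chi_5(C) * chi_8(C):
  {e}: (2)*(2), {r^5}: (-2)*(2), {r^1, r^9}: (1/2 + sqrt(5)/2)*(-sqrt(5)/2 - 1/2), {r^2, r^8}: (-1/2 + sqrt(5)/2)*(-1/2 + sqrt(5)/2), {r^3, r^7}: (1/2 - sqrt(5)/2)*(-1/2 + sqrt(5)/2), {r^4, r^6}: (-sqrt(5)/2 - 1/2)*(-sqrt(5)/2 - 1/2), {s, sr^2, ...}: (0)*(0), {sr, sr^3, ...}: (0)*(0)
so (chi_5 * chi_8) takes values
  {e} -> 4, {r^5} -> -4, {r^1, r^9} -> -3/2 - sqrt(5)/2, {r^2, r^8} -> 3/2 - sqrt(5)/2, {r^3, r^7} -> -3/2 + sqrt(5)/2, {r^4, r^6} -> sqrt(5)/2 + 3/2, {s, sr^2, ...} -> 0, {sr, sr^3, ...} -> 0.
Now take the inner product of this character with each irreducible chi from the table, <chi_5*chi_8, chi> = (1/20) sum_C |C| (chi_5*chi_8)(C) conj(chi(C)):
  <chi_5*chi_8, chi_1> = (1/20)[1*(4)*conj(1) + 1*(-4)*conj(1) + 2*(-3/2 - sqrt(5)/2)*conj(1) + 2*(3/2 - sqrt(5)/2)*conj(1) + 2*(-3/2 + sqrt(5)/2)*conj(1) + 2*(sqrt(5)/2 + 3/2)*conj(1) + 5*(0)*conj(1) + 5*(0)*conj(1)]
      = (1/20)[(4) + (-4) + (-3 - sqrt(5)) + (3 - sqrt(5)) + (-3 + sqrt(5)) + (sqrt(5) + 3) + (0) + (0)] = 0/20 = 0
  <chi_5*chi_8, chi_2> = (1/20)[1*(4)*conj(1) + 1*(-4)*conj(1) + 2*(-3/2 - sqrt(5)/2)*conj(1) + 2*(3/2 - sqrt(5)/2)*conj(1) + 2*(-3/2 + sqrt(5)/2)*conj(1) + 2*(sqrt(5)/2 + 3/2)*conj(1) + 5*(0)*conj(-1) + 5*(0)*conj(-1)]
      = (1/20)[(4) + (-4) + (-3 - sqrt(5)) + (3 - sqrt(5)) + (-3 + sqrt(5)) + (sqrt(5) + 3) + (0) + (0)] = 0/20 = 0
  <chi_5*chi_8, chi_3> = (1/20)[1*(4)*conj(1) + 1*(-4)*conj(-1) + 2*(-3/2 - sqrt(5)/2)*conj(-1) + 2*(3/2 - sqrt(5)/2)*conj(1) + 2*(-3/2 + sqrt(5)/2)*conj(-1) + 2*(sqrt(5)/2 + 3/2)*conj(1) + 5*(0)*conj(1) + 5*(0)*conj(-1)]
      = (1/20)[(4) + (4) + (sqrt(5) + 3) + (3 - sqrt(5)) + (3 - sqrt(5)) + (sqrt(5) + 3) + (0) + (0)] = 20/20 = 1
  <chi_5*chi_8, chi_4> = (1/20)[1*(4)*conj(1) + 1*(-4)*conj(-1) + 2*(-3/2 - sqrt(5)/2)*conj(-1) + 2*(3/2 - sqrt(5)/2)*conj(1) + 2*(-3/2 + sqrt(5)/2)*conj(-1) + 2*(sqrt(5)/2 + 3/2)*conj(1) + 5*(0)*conj(-1) + 5*(0)*conj(1)]
      = (1/20)[(4) + (4) + (sqrt(5) + 3) + (3 - sqrt(5)) + (3 - sqrt(5)) + (sqrt(5) + 3) + (0) + (0)] = 20/20 = 1
  <chi_5*chi_8, chi_5> = (1/20)[1*(4)*conj(2) + 1*(-4)*conj(-2) + 2*(-3/2 - sqrt(5)/2)*conj(1/2 + sqrt(5)/2) + 2*(3/2 - sqrt(5)/2)*conj(-1/2 + sqrt(5)/2) + 2*(-3/2 + sqrt(5)/2)*conj(1/2 - sqrt(5)/2) + 2*(sqrt(5)/2 + 3/2)*conj(-sqrt(5)/2 - 1/2) + 5*(0)*conj(0) + 5*(0)*conj(0)]
      = (1/20)[(8) + (8) + (-2*sqrt(5) - 4) + (-4 + 2*sqrt(5)) + (-4 + 2*sqrt(5)) + (-2*sqrt(5) - 4) + (0) + (0)] = 0/20 = 0
  <chi_5*chi_8, chi_6> = (1/20)[1*(4)*conj(2) + 1*(-4)*conj(2) + 2*(-3/2 - sqrt(5)/2)*conj(-1/2 + sqrt(5)/2) + 2*(3/2 - sqrt(5)/2)*conj(-sqrt(5)/2 - 1/2) + 2*(-3/2 + sqrt(5)/2)*conj(-sqrt(5)/2 - 1/2) + 2*(sqrt(5)/2 + 3/2)*conj(-1/2 + sqrt(5)/2) + 5*(0)*conj(0) + 5*(0)*conj(0)]
      = (1/20)[(8) + (-8) + (-sqrt(5) - 1) + (1 - sqrt(5)) + (-1 + sqrt(5)) + (1 + sqrt(5)) + (0) + (0)] = 0/20 = 0
  <chi_5*chi_8, chi_7> = (1/20)[1*(4)*conj(2) + 1*(-4)*conj(-2) + 2*(-3/2 - sqrt(5)/2)*conj(1/2 - sqrt(5)/2) + 2*(3/2 - sqrt(5)/2)*conj(-sqrt(5)/2 - 1/2) + 2*(-3/2 + sqrt(5)/2)*conj(1/2 + sqrt(5)/2) + 2*(sqrt(5)/2 + 3/2)*conj(-1/2 + sqrt(5)/2) + 5*(0)*conj(0) + 5*(0)*conj(0)]
      = (1/20)[(8) + (8) + (1 + sqrt(5)) + (1 - sqrt(5)) + (1 - sqrt(5)) + (1 + sqrt(5)) + (0) + (0)] = 20/20 = 1
  <chi_5*chi_8, chi_8> = (1/20)[1*(4)*conj(2) + 1*(-4)*conj(2) + 2*(-3/2 - sqrt(5)/2)*conj(-sqrt(5)/2 - 1/2) + 2*(3/2 - sqrt(5)/2)*conj(-1/2 + sqrt(5)/2) + 2*(-3/2 + sqrt(5)/2)*conj(-1/2 + sqrt(5)/2) + 2*(sqrt(5)/2 + 3/2)*conj(-sqrt(5)/2 - 1/2) + 5*(0)*conj(0) + 5*(0)*conj(0)]
      = (1/20)[(8) + (-8) + (4 + 2*sqrt(5)) + (-4 + 2*sqrt(5)) + (4 - 2*sqrt(5)) + (-2*sqrt(5) - 4) + (0) + (0)] = 0/20 = 0
Hence the multiplicities are chi_3: 1, chi_4: 1, chi_7: 1. Dimension check: dim(chi_5)*dim(chi_8) = 2*2 = 4 and sum (mult * dim) = 1*1 + 1*1 + 1*2 = 4.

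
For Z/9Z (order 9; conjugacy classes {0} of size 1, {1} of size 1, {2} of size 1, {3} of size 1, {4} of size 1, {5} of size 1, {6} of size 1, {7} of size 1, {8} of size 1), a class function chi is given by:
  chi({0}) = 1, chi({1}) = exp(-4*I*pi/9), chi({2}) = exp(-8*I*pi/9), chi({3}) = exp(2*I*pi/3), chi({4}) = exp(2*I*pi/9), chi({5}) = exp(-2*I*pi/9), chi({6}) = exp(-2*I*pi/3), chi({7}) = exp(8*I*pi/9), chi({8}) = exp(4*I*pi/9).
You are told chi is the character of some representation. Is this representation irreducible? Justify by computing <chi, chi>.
Irreducible: <chi, chi> = 1.

Working: <chi, chi> = (1/|G|) sum_C |C| * |chi(C)|^2 = (1/9)[1*|1|^2 + 1*|exp(-4*I*pi/9)|^2 + 1*|exp(-8*I*pi/9)|^2 + 1*|exp(2*I*pi/3)|^2 + 1*|exp(2*I*pi/9)|^2 + 1*|exp(-2*I*pi/9)|^2 + 1*|exp(-2*I*pi/3)|^2 + 1*|exp(8*I*pi/9)|^2 + 1*|exp(4*I*pi/9)|^2]
  = (1/9)[(1) + (1) + (1) + (1) + (1) + (1) + (1) + (1) + (1)] = 9/9 = 1.
(Exp terms are combined using exp(i*s)*conj(exp(i*t)) = exp(i*(s-t)), and sums of them are collapsed using the identity that for every m > 1 the m distinct m-th roots of unity sum to 0, e.g. 1 + exp(2*I*pi/3) + exp(-2*I*pi/3) = 0.)
A character is irreducible iff <chi, chi> = 1, so this representation is irreducible.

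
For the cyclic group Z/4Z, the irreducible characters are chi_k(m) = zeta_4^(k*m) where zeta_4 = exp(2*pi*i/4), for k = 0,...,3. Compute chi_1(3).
chi_1(3) = zeta_4^3 = -I

Details: chi_1(3) = zeta_4^(1*3) = zeta_4^3. Since zeta_4^4 = 1, this equals zeta_4^3 = exp(2*pi*i*3/4) = -I.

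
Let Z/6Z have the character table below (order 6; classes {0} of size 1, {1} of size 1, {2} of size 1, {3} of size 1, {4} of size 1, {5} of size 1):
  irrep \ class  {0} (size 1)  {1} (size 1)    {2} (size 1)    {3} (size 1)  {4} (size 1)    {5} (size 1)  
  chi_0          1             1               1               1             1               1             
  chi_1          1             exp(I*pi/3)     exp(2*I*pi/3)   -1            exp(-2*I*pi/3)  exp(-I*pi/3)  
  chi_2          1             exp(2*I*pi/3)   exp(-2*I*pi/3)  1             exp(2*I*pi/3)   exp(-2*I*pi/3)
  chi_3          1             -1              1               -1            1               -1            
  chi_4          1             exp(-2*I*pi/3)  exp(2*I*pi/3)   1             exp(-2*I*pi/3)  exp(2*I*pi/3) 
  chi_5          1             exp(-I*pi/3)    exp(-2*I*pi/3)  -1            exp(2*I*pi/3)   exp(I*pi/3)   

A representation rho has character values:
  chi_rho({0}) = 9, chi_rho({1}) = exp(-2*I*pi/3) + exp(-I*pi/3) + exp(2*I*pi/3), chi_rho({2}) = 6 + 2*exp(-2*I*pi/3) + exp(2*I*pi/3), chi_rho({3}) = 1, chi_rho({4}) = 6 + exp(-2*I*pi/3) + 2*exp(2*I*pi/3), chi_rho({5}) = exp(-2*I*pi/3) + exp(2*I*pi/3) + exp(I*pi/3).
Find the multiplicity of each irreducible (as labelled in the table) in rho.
Multiplicities: chi_0: 3, chi_1: 0, chi_2: 1, chi_3: 3, chi_4: 1, chi_5: 1.

Reasoning: Use <chi_rho, chi> = (1/|G|) sum_C |C| * chi_rho(C) * conj(chi(C)) with |G| = 6 for each irreducible chi in the table:
  <chi_rho, chi_0> = (1/6)[1*(9)*conj(1) + 1*(exp(-2*I*pi/3) + exp(-I*pi/3) + exp(2*I*pi/3))*conj(1) + 1*(6 + 2*exp(-2*I*pi/3) + exp(2*I*pi/3))*conj(1) + 1*(1)*conj(1) + 1*(6 + exp(-2*I*pi/3) + 2*exp(2*I*pi/3))*conj(1) + 1*(exp(-2*I*pi/3) + exp(2*I*pi/3) + exp(I*pi/3))*conj(1)]
      = (1/6)[(9) + (exp(-2*I*pi/3) + exp(-I*pi/3) + exp(2*I*pi/3)) + (6 + 2*exp(-2*I*pi/3) + exp(2*I*pi/3)) + (1) + (6 + exp(-2*I*pi/3) + 2*exp(2*I*pi/3)) + (exp(-2*I*pi/3) + exp(2*I*pi/3) + exp(I*pi/3))] = 18/6 = 3
  <chi_rho, chi_1> = (1/6)[1*(9)*conj(1) + 1*(exp(-2*I*pi/3) + exp(-I*pi/3) + exp(2*I*pi/3))*conj(exp(I*pi/3)) + 1*(6 + 2*exp(-2*I*pi/3) + exp(2*I*pi/3))*conj(exp(2*I*pi/3)) + 1*(1)*conj(-1) + 1*(6 + exp(-2*I*pi/3) + 2*exp(2*I*pi/3))*conj(exp(-2*I*pi/3)) + 1*(exp(-2*I*pi/3) + exp(2*I*pi/3) + exp(I*pi/3))*conj(exp(-I*pi/3))]
      = (1/6)[(9) + (-1) + (1 + 6*exp(-2*I*pi/3) + 2*exp(2*I*pi/3)) + (-1) + (1 + 2*exp(-2*I*pi/3) + 6*exp(2*I*pi/3)) + (-1)] = 0/6 = 0
  <chi_rho, chi_2> = (1/6)[1*(9)*conj(1) + 1*(exp(-2*I*pi/3) + exp(-I*pi/3) + exp(2*I*pi/3))*conj(exp(2*I*pi/3)) + 1*(6 + 2*exp(-2*I*pi/3) + exp(2*I*pi/3))*conj(exp(-2*I*pi/3)) + 1*(1)*conj(1) + 1*(6 + exp(-2*I*pi/3) + 2*exp(2*I*pi/3))*conj(exp(2*I*pi/3)) + 1*(exp(-2*I*pi/3) + exp(2*I*pi/3) + exp(I*pi/3))*conj(exp(-2*I*pi/3))]
      = (1/6)[(9) + (exp(2*I*pi/3)) + (2 + exp(-2*I*pi/3) + 6*exp(2*I*pi/3)) + (1) + (2 + 6*exp(-2*I*pi/3) + exp(2*I*pi/3)) + (exp(-2*I*pi/3))] = 6/6 = 1
  <chi_rho, chi_3> = (1/6)[1*(9)*conj(1) + 1*(exp(-2*I*pi/3) + exp(-I*pi/3) + exp(2*I*pi/3))*conj(-1) + 1*(6 + 2*exp(-2*I*pi/3) + exp(2*I*pi/3))*conj(1) + 1*(1)*conj(-1) + 1*(6 + exp(-2*I*pi/3) + 2*exp(2*I*pi/3))*conj(1) + 1*(exp(-2*I*pi/3) + exp(2*I*pi/3) + exp(I*pi/3))*conj(-1)]
      = (1/6)[(9) + (-exp(2*I*pi/3) - exp(-I*pi/3) - exp(-2*I*pi/3)) + (6 + 2*exp(-2*I*pi/3) + exp(2*I*pi/3)) + (-1) + (6 + exp(-2*I*pi/3) + 2*exp(2*I*pi/3)) + (-exp(I*pi/3) - exp(2*I*pi/3) - exp(-2*I*pi/3))] = 18/6 = 3
  <chi_rho, chi_4> = (1/6)[1*(9)*conj(1) + 1*(exp(-2*I*pi/3) + exp(-I*pi/3) + exp(2*I*pi/3))*conj(exp(-2*I*pi/3)) + 1*(6 + 2*exp(-2*I*pi/3) + exp(2*I*pi/3))*conj(exp(2*I*pi/3)) + 1*(1)*conj(1) + 1*(6 + exp(-2*I*pi/3) + 2*exp(2*I*pi/3))*conj(exp(-2*I*pi/3)) + 1*(exp(-2*I*pi/3) + exp(2*I*pi/3) + exp(I*pi/3))*conj(exp(2*I*pi/3))]
      = (1/6)[(9) + (1) + (1 + 6*exp(-2*I*pi/3) + 2*exp(2*I*pi/3)) + (1) + (1 + 2*exp(-2*I*pi/3) + 6*exp(2*I*pi/3)) + (1)] = 6/6 = 1
  <chi_rho, chi_5> = (1/6)[1*(9)*conj(1) + 1*(exp(-2*I*pi/3) + exp(-I*pi/3) + exp(2*I*pi/3))*conj(exp(-I*pi/3)) + 1*(6 + 2*exp(-2*I*pi/3) + exp(2*I*pi/3))*conj(exp(-2*I*pi/3)) + 1*(1)*conj(-1) + 1*(6 + exp(-2*I*pi/3) + 2*exp(2*I*pi/3))*conj(exp(2*I*pi/3)) + 1*(exp(-2*I*pi/3) + exp(2*I*pi/3) + exp(I*pi/3))*conj(exp(I*pi/3))]
      = (1/6)[(9) + (exp(-I*pi/3)) + (2 + exp(-2*I*pi/3) + 6*exp(2*I*pi/3)) + (-1) + (2 + 6*exp(-2*I*pi/3) + exp(2*I*pi/3)) + (exp(I*pi/3))] = 6/6 = 1
(Exp terms are combined using exp(i*s)*conj(exp(i*t)) = exp(i*(s-t)), and sums of them are collapsed using the identity that for every m > 1 the m distinct m-th roots of unity sum to 0, e.g. 1 + exp(2*I*pi/3) + exp(-2*I*pi/3) = 0.)
Dimension check: dim(rho) = sum (mult * dim) = 3*1 + 0*1 + 1*1 + 3*1 + 1*1 + 1*1 = 9 = chi_rho(e) = 9.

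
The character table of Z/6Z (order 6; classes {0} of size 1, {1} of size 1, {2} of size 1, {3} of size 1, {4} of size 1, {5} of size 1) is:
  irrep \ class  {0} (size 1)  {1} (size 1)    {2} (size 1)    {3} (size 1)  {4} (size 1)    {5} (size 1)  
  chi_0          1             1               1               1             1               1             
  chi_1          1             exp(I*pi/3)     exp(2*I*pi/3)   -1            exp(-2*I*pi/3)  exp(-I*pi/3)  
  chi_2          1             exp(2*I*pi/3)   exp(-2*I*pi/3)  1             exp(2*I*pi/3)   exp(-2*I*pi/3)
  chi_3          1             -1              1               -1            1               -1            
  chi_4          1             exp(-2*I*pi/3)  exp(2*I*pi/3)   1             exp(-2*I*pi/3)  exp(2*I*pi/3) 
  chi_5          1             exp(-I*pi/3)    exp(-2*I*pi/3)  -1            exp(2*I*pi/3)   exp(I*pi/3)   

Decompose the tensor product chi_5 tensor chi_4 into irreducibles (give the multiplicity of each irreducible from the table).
chi_5 tensor chi_4 = chi_3 (all other irreducibles have multiplicity 0).

Solution. The character of a tensor product is the pointwise product (chi_5 * chi_4)(C) = chi_5(C) * chi_4(C):
  {0}: (1)*(1), {1}: (exp(-I*pi/3))*(exp(-2*I*pi/3)), {2}: (exp(-2*I*pi/3))*(exp(2*I*pi/3)), {3}: (-1)*(1), {4}: (exp(2*I*pi/3))*(exp(-2*I*pi/3)), {5}: (exp(I*pi/3))*(exp(2*I*pi/3))
so (chi_5 * chi_4) takes values
  {0} -> 1, {1} -> -1, {2} -> 1, {3} -> -1, {4} -> 1, {5} -> -1.
Now take the inner product of this character with each irreducible chi from the table, <chi_5*chi_4, chi> = (1/6) sum_C |C| (chi_5*chi_4)(C) conj(chi(C)):
  <chi_5*chi_4, chi_0> = (1/6)[1*(1)*conj(1) + 1*(-1)*conj(1) + 1*(1)*conj(1) + 1*(-1)*conj(1) + 1*(1)*conj(1) + 1*(-1)*conj(1)]
      = (1/6)[(1) + (-1) + (1) + (-1) + (1) + (-1)] = 0/6 = 0
  <chi_5*chi_4, chi_1> = (1/6)[1*(1)*conj(1) + 1*(-1)*conj(exp(I*pi/3)) + 1*(1)*conj(exp(2*I*pi/3)) + 1*(-1)*conj(-1) + 1*(1)*conj(exp(-2*I*pi/3)) + 1*(-1)*conj(exp(-I*pi/3))]
      = (1/6)[(1) + (-exp(-I*pi/3)) + (exp(-2*I*pi/3)) + (1) + (exp(2*I*pi/3)) + (-exp(I*pi/3))] = 0/6 = 0
  <chi_5*chi_4, chi_2> = (1/6)[1*(1)*conj(1) + 1*(-1)*conj(exp(2*I*pi/3)) + 1*(1)*conj(exp(-2*I*pi/3)) + 1*(-1)*conj(1) + 1*(1)*conj(exp(2*I*pi/3)) + 1*(-1)*conj(exp(-2*I*pi/3))]
      = (1/6)[(1) + (-exp(-2*I*pi/3)) + (exp(2*I*pi/3)) + (-1) + (exp(-2*I*pi/3)) + (-exp(2*I*pi/3))] = 0/6 = 0
  <chi_5*chi_4, chi_3> = (1/6)[1*(1)*conj(1) + 1*(-1)*conj(-1) + 1*(1)*conj(1) + 1*(-1)*conj(-1) + 1*(1)*conj(1) + 1*(-1)*conj(-1)]
      = (1/6)[(1) + (1) + (1) + (1) + (1) + (1)] = 6/6 = 1
  <chi_5*chi_4, chi_4> = (1/6)[1*(1)*conj(1) + 1*(-1)*conj(exp(-2*I*pi/3)) + 1*(1)*conj(exp(2*I*pi/3)) + 1*(-1)*conj(1) + 1*(1)*conj(exp(-2*I*pi/3)) + 1*(-1)*conj(exp(2*I*pi/3))]
      = (1/6)[(1) + (-exp(2*I*pi/3)) + (exp(-2*I*pi/3)) + (-1) + (exp(2*I*pi/3)) + (-exp(-2*I*pi/3))] = 0/6 = 0
  <chi_5*chi_4, chi_5> = (1/6)[1*(1)*conj(1) + 1*(-1)*conj(exp(-I*pi/3)) + 1*(1)*conj(exp(-2*I*pi/3)) + 1*(-1)*conj(-1) + 1*(1)*conj(exp(2*I*pi/3)) + 1*(-1)*conj(exp(I*pi/3))]
      = (1/6)[(1) + (-exp(I*pi/3)) + (exp(2*I*pi/3)) + (1) + (exp(-2*I*pi/3)) + (-exp(-I*pi/3))] = 0/6 = 0
(Exp terms are combined using exp(i*s)*conj(exp(i*t)) = exp(i*(s-t)), and sums of them are collapsed using the identity that for every m > 1 the m distinct m-th roots of unity sum to 0, e.g. 1 + exp(2*I*pi/3) + exp(-2*I*pi/3) = 0.)
Hence the multiplicities are chi_3: 1. Dimension check: dim(chi_5)*dim(chi_4) = 1*1 = 1 and sum (mult * dim) = 1*1 = 1.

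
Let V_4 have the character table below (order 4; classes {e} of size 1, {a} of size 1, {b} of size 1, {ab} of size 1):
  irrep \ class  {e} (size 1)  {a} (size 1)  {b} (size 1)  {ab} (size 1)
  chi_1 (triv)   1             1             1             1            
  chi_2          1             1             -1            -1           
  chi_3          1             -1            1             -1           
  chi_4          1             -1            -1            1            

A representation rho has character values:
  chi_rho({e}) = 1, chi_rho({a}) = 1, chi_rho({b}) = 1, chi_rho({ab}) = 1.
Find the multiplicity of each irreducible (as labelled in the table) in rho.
Multiplicities: chi_1: 1, chi_2: 0, chi_3: 0, chi_4: 0.

Argument: Use <chi_rho, chi> = (1/|G|) sum_C |C| * chi_rho(C) * conj(chi(C)) with |G| = 4 for each irreducible chi in the table:
  <chi_rho, chi_1> = (1/4)[1*(1)*conj(1) + 1*(1)*conj(1) + 1*(1)*conj(1) + 1*(1)*conj(1)]
      = (1/4)[(1) + (1) + (1) + (1)] = 4/4 = 1
  <chi_rho, chi_2> = (1/4)[1*(1)*conj(1) + 1*(1)*conj(1) + 1*(1)*conj(-1) + 1*(1)*conj(-1)]
      = (1/4)[(1) + (1) + (-1) + (-1)] = 0/4 = 0
  <chi_rho, chi_3> = (1/4)[1*(1)*conj(1) + 1*(1)*conj(-1) + 1*(1)*conj(1) + 1*(1)*conj(-1)]
      = (1/4)[(1) + (-1) + (1) + (-1)] = 0/4 = 0
  <chi_rho, chi_4> = (1/4)[1*(1)*conj(1) + 1*(1)*conj(-1) + 1*(1)*conj(-1) + 1*(1)*conj(1)]
      = (1/4)[(1) + (-1) + (-1) + (1)] = 0/4 = 0
Dimension check: dim(rho) = sum (mult * dim) = 1*1 + 0*1 + 0*1 + 0*1 = 1 = chi_rho(e) = 1.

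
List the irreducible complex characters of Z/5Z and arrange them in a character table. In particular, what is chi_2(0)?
Character table of Z/5Z (irreps indexed chi_0,...,chi_4 with chi_k(m) = zeta_5^(k*m), zeta_5 = exp(2*pi*i/5)):
  irrep \ class  {0} (size 1)  {1} (size 1)    {2} (size 1)    {3} (size 1)    {4} (size 1)  
  chi_0          1             1               1               1               1             
  chi_1          1             exp(2*I*pi/5)   exp(4*I*pi/5)   exp(-4*I*pi/5)  exp(-2*I*pi/5)
  chi_2          1             exp(4*I*pi/5)   exp(-2*I*pi/5)  exp(2*I*pi/5)   exp(-4*I*pi/5)
  chi_3          1             exp(-4*I*pi/5)  exp(2*I*pi/5)   exp(-2*I*pi/5)  exp(4*I*pi/5) 
  chi_4          1             exp(-2*I*pi/5)  exp(-4*I*pi/5)  exp(4*I*pi/5)   exp(2*I*pi/5) 

Spot check: chi_2(0) = zeta_5^(2*0) = zeta_5^0 = 1.

Proof sketch: Z/5Z is abelian, so all 5 irreducible complex representations are 1-dimensional. They are given by chi_k(m) = zeta_5^(k*m) for k = 0,...,4. Row orthogonality: sum_m chi_k(m) conj(chi_l(m)) = 5 * [k = l].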